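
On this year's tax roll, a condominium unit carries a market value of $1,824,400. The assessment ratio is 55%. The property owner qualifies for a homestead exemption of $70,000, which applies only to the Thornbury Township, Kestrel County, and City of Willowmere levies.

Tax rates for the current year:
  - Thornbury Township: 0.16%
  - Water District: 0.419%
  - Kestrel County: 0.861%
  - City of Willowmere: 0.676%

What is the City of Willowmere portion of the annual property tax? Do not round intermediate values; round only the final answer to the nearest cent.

$6,309.92

Assessed value = $1,824,400 × 0.55 = $1,003,420
City of Willowmere taxable value = $1,003,420 − $70,000 = $933,420
City of Willowmere levy = $933,420 × 0.00676 = $6,309.9192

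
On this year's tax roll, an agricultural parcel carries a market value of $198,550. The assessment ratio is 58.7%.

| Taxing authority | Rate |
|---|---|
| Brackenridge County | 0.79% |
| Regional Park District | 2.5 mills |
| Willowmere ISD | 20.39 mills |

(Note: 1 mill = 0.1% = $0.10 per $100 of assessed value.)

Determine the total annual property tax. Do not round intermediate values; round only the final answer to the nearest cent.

$3,588.54

Assessed value = $198,550 × 0.587 = $116,548.85
Brackenridge County: $116,548.85 × 0.0079 = $920.735915
Regional Park District: $116,548.85 × 0.0025 = $291.372125
Willowmere ISD: $116,548.85 × 0.02039 = $2,376.4310515
Total = $3,588.5390915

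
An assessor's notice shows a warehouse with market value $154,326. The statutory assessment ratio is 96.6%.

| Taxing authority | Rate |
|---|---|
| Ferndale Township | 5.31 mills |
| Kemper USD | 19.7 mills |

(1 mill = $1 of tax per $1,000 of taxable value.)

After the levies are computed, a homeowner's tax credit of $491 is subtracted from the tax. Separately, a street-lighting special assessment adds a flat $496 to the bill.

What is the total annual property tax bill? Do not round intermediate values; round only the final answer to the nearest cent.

$3,733.46

Assessed value = $154,326 × 0.966 = $149,078.916
Ferndale Township: $149,078.916 × 0.00531 = $791.60904396
Kemper USD: $149,078.916 × 0.0197 = $2,936.8546452
Levies subtotal = $3,728.46368916
After credit = $3,728.46368916 − $491 = $3,237.46368916
Total = $3,237.46368916 + $496 = $3,733.46368916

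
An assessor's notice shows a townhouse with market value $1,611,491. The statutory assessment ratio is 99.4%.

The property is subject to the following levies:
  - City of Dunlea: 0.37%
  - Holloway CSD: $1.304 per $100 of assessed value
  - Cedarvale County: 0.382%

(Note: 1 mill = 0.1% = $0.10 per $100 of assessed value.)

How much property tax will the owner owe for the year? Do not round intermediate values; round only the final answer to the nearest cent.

$32,933.46

Assessed value = $1,611,491 × 0.994 = $1,601,822.054
City of Dunlea: $1,601,822.054 × 0.0037 = $5,926.7415998
Holloway CSD: $1,601,822.054 × 0.01304 = $20,887.75958416
Cedarvale County: $1,601,822.054 × 0.00382 = $6,118.96024628
Total = $32,933.46143024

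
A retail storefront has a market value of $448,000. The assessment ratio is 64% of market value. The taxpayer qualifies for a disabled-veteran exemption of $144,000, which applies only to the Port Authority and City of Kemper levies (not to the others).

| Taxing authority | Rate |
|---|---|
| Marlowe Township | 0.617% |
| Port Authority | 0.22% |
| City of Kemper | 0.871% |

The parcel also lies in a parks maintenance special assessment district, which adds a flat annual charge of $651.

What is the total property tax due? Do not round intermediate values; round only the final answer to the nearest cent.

Assessed value = $448,000 × 0.64 = $286,720
Marlowe Township: $286,720 × 0.00617 = $1,769.0624
Port Authority: ($286,720 − $144,000) × 0.0022 = $142,720 × 0.0022 = $313.984
City of Kemper: ($286,720 − $144,000) × 0.00871 = $142,720 × 0.00871 = $1,243.0912
Levies subtotal = $3,326.1376
Total = $3,326.1376 + $651 = $3,977.1376

$3,977.14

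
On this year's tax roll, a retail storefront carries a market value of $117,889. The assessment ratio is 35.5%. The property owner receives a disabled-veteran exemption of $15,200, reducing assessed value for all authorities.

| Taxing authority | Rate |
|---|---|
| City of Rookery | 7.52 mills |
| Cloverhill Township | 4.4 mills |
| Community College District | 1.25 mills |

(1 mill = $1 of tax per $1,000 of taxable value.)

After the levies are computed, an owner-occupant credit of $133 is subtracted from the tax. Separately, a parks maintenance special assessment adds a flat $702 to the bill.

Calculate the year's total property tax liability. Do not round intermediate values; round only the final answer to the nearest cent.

Assessed value = $117,889 × 0.355 = $41,850.595
Taxable value = $41,850.595 − $15,200 = $26,650.595
City of Rookery: $26,650.595 × 0.00752 = $200.4124744
Cloverhill Township: $26,650.595 × 0.0044 = $117.262618
Community College District: $26,650.595 × 0.00125 = $33.31324375
Levies subtotal = $350.98833615
After credit = $350.98833615 − $133 = $217.98833615
Total = $217.98833615 + $702 = $919.98833615

$919.99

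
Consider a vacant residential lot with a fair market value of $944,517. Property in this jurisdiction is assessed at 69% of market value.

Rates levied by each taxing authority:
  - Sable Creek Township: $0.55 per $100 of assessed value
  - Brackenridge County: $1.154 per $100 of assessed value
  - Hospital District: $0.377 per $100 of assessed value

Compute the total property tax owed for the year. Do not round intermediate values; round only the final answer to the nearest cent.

Assessed value = $944,517 × 0.69 = $651,716.73
Sable Creek Township: $651,716.73 × 0.0055 = $3,584.442015
Brackenridge County: $651,716.73 × 0.01154 = $7,520.8110642
Hospital District: $651,716.73 × 0.00377 = $2,456.9720721
Total = $3,584.442015 + $7,520.8110642 + $2,456.9720721 = $13,562.2251513

$13,562.23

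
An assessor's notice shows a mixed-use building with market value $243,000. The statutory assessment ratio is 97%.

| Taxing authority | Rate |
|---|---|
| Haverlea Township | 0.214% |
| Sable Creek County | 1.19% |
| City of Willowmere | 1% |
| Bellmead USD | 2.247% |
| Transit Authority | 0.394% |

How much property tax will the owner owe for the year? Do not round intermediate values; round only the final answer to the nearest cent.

$11,891.57

Assessed value = $243,000 × 0.97 = $235,710
Haverlea Township: $235,710 × 0.00214 = $504.4194
Sable Creek County: $235,710 × 0.0119 = $2,804.949
City of Willowmere: $235,710 × 0.01 = $2,357.1
Bellmead USD: $235,710 × 0.02247 = $5,296.4037
Transit Authority: $235,710 × 0.00394 = $928.6974
Total = $504.4194 + $2,804.949 + $2,357.1 + $5,296.4037 + $928.6974 = $11,891.5695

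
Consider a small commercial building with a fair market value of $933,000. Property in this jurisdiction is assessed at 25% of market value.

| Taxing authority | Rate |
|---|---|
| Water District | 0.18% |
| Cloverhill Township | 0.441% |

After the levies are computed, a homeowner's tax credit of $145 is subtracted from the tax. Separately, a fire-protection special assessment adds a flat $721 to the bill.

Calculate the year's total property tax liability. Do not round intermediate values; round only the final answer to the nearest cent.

$2,024.48

Assessed value = $933,000 × 0.25 = $233,250
Water District: $233,250 × 0.0018 = $419.85
Cloverhill Township: $233,250 × 0.00441 = $1,028.6325
Levies subtotal = $1,448.4825
After credit = $1,448.4825 − $145 = $1,303.4825
Total = $1,303.4825 + $721 = $2,024.4825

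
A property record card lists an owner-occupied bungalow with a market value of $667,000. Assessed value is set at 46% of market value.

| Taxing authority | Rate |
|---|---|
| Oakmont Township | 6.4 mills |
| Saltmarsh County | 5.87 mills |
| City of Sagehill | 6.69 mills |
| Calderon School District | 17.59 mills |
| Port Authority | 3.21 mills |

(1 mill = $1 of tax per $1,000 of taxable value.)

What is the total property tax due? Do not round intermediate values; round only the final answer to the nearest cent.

Assessed value = $667,000 × 0.46 = $306,820
Oakmont Township: $306,820 × 0.0064 = $1,963.648
Saltmarsh County: $306,820 × 0.00587 = $1,801.0334
City of Sagehill: $306,820 × 0.00669 = $2,052.6258
Calderon School District: $306,820 × 0.01759 = $5,396.9638
Port Authority: $306,820 × 0.00321 = $984.8922
Total = $1,963.648 + $1,801.0334 + $2,052.6258 + $5,396.9638 + $984.8922 = $12,199.1632

$12,199.16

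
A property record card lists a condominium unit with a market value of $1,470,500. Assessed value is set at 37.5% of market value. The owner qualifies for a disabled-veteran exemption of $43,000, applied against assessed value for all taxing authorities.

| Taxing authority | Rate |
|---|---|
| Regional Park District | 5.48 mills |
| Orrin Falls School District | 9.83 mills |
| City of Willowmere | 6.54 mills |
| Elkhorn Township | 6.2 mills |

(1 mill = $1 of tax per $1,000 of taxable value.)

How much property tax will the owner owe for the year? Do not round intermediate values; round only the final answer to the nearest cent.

$14,261.67

Assessed value = $1,470,500 × 0.375 = $551,437.5
Taxable value = $551,437.5 − $43,000 = $508,437.5
Regional Park District: $508,437.5 × 0.00548 = $2,786.2375
Orrin Falls School District: $508,437.5 × 0.00983 = $4,997.940625
City of Willowmere: $508,437.5 × 0.00654 = $3,325.18125
Elkhorn Township: $508,437.5 × 0.0062 = $3,152.3125
Total = $2,786.2375 + $4,997.940625 + $3,325.18125 + $3,152.3125 = $14,261.671875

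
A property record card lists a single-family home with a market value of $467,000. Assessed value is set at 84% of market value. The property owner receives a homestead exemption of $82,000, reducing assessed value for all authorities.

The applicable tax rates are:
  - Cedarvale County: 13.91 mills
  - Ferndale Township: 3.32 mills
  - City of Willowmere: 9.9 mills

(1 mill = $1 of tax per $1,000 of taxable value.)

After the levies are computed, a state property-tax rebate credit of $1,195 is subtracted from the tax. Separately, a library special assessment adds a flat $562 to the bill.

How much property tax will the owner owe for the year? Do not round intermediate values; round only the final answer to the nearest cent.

Assessed value = $467,000 × 0.84 = $392,280
Taxable value = $392,280 − $82,000 = $310,280
Cedarvale County: $310,280 × 0.01391 = $4,315.9948
Ferndale Township: $310,280 × 0.00332 = $1,030.1296
City of Willowmere: $310,280 × 0.0099 = $3,071.772
Levies subtotal = $8,417.8964
After credit = $8,417.8964 − $1,195 = $7,222.8964
Total = $7,222.8964 + $562 = $7,784.8964

$7,784.90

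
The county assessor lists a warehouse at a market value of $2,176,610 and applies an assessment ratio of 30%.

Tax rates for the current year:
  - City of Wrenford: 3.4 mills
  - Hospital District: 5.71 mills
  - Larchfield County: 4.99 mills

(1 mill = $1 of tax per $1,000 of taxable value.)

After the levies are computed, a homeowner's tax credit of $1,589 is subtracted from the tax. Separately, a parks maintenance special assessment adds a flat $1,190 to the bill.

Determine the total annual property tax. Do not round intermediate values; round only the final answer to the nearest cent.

$8,808.06

Assessed value = $2,176,610 × 0.3 = $652,983
City of Wrenford: $652,983 × 0.0034 = $2,220.1422
Hospital District: $652,983 × 0.00571 = $3,728.53293
Larchfield County: $652,983 × 0.00499 = $3,258.38517
Levies subtotal = $9,207.0603
After credit = $9,207.0603 − $1,589 = $7,618.0603
Total = $7,618.0603 + $1,190 = $8,808.0603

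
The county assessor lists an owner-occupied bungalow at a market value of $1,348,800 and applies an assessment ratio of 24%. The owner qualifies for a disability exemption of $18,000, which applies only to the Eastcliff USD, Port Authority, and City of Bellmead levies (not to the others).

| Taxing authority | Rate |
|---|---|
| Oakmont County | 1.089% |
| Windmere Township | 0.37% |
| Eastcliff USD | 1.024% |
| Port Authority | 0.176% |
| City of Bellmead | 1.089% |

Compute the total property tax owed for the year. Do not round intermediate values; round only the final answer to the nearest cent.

Assessed value = $1,348,800 × 0.24 = $323,712
Oakmont County: $323,712 × 0.01089 = $3,525.22368
Windmere Township: $323,712 × 0.0037 = $1,197.7344
Eastcliff USD: ($323,712 − $18,000) × 0.01024 = $305,712 × 0.01024 = $3,130.49088
Port Authority: ($323,712 − $18,000) × 0.00176 = $305,712 × 0.00176 = $538.05312
City of Bellmead: ($323,712 − $18,000) × 0.01089 = $305,712 × 0.01089 = $3,329.20368
Total = $11,720.70576

$11,720.71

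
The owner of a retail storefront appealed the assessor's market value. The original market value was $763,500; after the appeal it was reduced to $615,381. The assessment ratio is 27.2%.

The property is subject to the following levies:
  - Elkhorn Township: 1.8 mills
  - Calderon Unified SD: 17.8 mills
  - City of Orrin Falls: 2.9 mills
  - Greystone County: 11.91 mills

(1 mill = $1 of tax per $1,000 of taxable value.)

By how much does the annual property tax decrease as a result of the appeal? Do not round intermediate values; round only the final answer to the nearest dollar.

$1,386

Old assessed value = $763,500 × 0.272 = $207,672
New assessed value = $615,381 × 0.272 = $167,383.632
Combined rate = 0.0018 + 0.0178 + 0.0029 + 0.01191 = 0.03441
Old tax = $207,672 × 0.03441 = $7,145.99352
New tax = $167,383.632 × 0.03441 = $5,759.67077712
Reduction = $7,145.99352 − $5,759.67077712 = $1,386.32274288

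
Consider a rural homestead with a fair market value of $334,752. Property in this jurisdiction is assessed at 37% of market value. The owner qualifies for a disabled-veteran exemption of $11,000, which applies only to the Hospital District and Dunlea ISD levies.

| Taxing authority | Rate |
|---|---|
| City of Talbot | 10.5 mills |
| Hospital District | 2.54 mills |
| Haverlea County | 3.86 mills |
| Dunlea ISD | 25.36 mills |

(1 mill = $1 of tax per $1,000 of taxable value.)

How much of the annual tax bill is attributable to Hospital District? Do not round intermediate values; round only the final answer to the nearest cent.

$286.66

Assessed value = $334,752 × 0.37 = $123,858.24
Hospital District taxable value = $123,858.24 − $11,000 = $112,858.24
Hospital District levy = $112,858.24 × 0.00254 = $286.6599296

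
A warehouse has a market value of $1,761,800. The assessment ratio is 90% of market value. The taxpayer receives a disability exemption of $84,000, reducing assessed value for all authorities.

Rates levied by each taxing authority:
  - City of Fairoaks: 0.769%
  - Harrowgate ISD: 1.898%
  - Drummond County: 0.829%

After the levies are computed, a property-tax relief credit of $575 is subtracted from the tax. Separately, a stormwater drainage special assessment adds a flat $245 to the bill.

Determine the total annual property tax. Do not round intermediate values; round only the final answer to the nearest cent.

$52,166.64

Assessed value = $1,761,800 × 0.9 = $1,585,620
Taxable value = $1,585,620 − $84,000 = $1,501,620
City of Fairoaks: $1,501,620 × 0.00769 = $11,547.4578
Harrowgate ISD: $1,501,620 × 0.01898 = $28,500.7476
Drummond County: $1,501,620 × 0.00829 = $12,448.4298
Levies subtotal = $52,496.6352
After credit = $52,496.6352 − $575 = $51,921.6352
Total = $51,921.6352 + $245 = $52,166.6352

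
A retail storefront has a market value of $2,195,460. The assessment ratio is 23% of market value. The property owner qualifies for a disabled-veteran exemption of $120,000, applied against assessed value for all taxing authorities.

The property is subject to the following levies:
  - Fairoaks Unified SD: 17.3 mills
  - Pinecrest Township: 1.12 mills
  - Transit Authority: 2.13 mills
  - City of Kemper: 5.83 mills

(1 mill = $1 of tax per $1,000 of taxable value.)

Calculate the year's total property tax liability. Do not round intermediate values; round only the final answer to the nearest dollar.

Assessed value = $2,195,460 × 0.23 = $504,955.8
Taxable value = $504,955.8 − $120,000 = $384,955.8
Fairoaks Unified SD: $384,955.8 × 0.0173 = $6,659.73534
Pinecrest Township: $384,955.8 × 0.00112 = $431.150496
Transit Authority: $384,955.8 × 0.00213 = $819.955854
City of Kemper: $384,955.8 × 0.00583 = $2,244.292314
Total = $6,659.73534 + $431.150496 + $819.955854 + $2,244.292314 = $10,155.134004

$10,155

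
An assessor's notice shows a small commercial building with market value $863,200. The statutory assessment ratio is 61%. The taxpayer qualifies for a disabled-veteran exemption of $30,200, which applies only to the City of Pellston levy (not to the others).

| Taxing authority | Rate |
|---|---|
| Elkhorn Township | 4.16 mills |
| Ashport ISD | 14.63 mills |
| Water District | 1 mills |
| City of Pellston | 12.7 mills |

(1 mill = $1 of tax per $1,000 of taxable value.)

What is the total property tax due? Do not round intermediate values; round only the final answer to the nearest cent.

$16,724.13

Assessed value = $863,200 × 0.61 = $526,552
Elkhorn Township: $526,552 × 0.00416 = $2,190.45632
Ashport ISD: $526,552 × 0.01463 = $7,703.45576
Water District: $526,552 × 0.001 = $526.552
City of Pellston: ($526,552 − $30,200) × 0.0127 = $496,352 × 0.0127 = $6,303.6704
Total = $16,724.13448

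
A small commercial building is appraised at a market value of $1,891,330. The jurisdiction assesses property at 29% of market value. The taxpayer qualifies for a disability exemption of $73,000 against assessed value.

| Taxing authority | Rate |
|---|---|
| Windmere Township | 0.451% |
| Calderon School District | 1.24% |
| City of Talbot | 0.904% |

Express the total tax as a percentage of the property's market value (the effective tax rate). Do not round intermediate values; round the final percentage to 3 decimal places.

Assessed value = $1,891,330 × 0.29 = $548,485.7
Taxable value = $548,485.7 − $73,000 = $475,485.7
Windmere Township: $475,485.7 × 0.00451 = $2,144.440507
Calderon School District: $475,485.7 × 0.0124 = $5,896.02268
City of Talbot: $475,485.7 × 0.00904 = $4,298.390728
Total tax = $12,338.853915
Effective rate = $12,338.853915 ÷ $1,891,330 = 0.652% of market value

0.652%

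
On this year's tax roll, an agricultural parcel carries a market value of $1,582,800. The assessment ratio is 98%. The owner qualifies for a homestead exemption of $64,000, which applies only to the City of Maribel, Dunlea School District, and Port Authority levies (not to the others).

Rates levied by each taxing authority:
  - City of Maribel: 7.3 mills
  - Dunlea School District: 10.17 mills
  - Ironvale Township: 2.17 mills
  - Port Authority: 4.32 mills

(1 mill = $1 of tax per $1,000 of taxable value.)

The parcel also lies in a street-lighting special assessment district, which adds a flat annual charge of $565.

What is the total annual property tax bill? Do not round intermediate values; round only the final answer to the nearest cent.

Assessed value = $1,582,800 × 0.98 = $1,551,144
City of Maribel: ($1,551,144 − $64,000) × 0.0073 = $1,487,144 × 0.0073 = $10,856.1512
Dunlea School District: ($1,551,144 − $64,000) × 0.01017 = $1,487,144 × 0.01017 = $15,124.25448
Ironvale Township: $1,551,144 × 0.00217 = $3,365.98248
Port Authority: ($1,551,144 − $64,000) × 0.00432 = $1,487,144 × 0.00432 = $6,424.46208
Levies subtotal = $35,770.85024
Total = $35,770.85024 + $565 = $36,335.85024

$36,335.85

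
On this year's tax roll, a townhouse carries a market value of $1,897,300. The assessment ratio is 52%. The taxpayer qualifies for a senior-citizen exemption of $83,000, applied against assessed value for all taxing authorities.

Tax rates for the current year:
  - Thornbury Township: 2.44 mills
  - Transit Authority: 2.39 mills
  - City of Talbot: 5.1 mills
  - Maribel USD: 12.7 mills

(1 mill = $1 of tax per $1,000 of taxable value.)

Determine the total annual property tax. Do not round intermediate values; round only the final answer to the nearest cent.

Assessed value = $1,897,300 × 0.52 = $986,596
Taxable value = $986,596 − $83,000 = $903,596
Thornbury Township: $903,596 × 0.00244 = $2,204.77424
Transit Authority: $903,596 × 0.00239 = $2,159.59444
City of Talbot: $903,596 × 0.0051 = $4,608.3396
Maribel USD: $903,596 × 0.0127 = $11,475.6692
Total = $2,204.77424 + $2,159.59444 + $4,608.3396 + $11,475.6692 = $20,448.37748

$20,448.38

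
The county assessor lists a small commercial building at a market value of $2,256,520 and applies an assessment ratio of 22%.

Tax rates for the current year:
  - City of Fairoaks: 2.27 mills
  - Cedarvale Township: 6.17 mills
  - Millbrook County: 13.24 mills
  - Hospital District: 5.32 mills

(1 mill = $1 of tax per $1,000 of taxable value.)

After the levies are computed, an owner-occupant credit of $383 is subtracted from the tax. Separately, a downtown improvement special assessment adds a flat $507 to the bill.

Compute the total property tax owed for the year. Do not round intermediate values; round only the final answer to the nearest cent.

$13,527.73

Assessed value = $2,256,520 × 0.22 = $496,434.4
City of Fairoaks: $496,434.4 × 0.00227 = $1,126.906088
Cedarvale Township: $496,434.4 × 0.00617 = $3,063.000248
Millbrook County: $496,434.4 × 0.01324 = $6,572.791456
Hospital District: $496,434.4 × 0.00532 = $2,641.031008
Levies subtotal = $13,403.7288
After credit = $13,403.7288 − $383 = $13,020.7288
Total = $13,020.7288 + $507 = $13,527.7288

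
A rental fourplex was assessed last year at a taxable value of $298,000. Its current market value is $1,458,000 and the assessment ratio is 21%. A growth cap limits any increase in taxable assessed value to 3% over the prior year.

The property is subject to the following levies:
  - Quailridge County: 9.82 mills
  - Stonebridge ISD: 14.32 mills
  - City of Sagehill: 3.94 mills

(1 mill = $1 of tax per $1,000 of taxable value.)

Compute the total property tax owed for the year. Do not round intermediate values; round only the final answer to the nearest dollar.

$8,598

Uncapped assessed value = $1,458,000 × 0.21 = $306,180
Cap limit = $298,000 × 1.03 = $306,940
Taxable assessed value = min($306,180, $306,940) = $306,180 (cap does not bind)
Quailridge County: $306,180 × 0.00982 = $3,006.6876
Stonebridge ISD: $306,180 × 0.01432 = $4,384.4976
City of Sagehill: $306,180 × 0.00394 = $1,206.3492
Total = $8,597.5344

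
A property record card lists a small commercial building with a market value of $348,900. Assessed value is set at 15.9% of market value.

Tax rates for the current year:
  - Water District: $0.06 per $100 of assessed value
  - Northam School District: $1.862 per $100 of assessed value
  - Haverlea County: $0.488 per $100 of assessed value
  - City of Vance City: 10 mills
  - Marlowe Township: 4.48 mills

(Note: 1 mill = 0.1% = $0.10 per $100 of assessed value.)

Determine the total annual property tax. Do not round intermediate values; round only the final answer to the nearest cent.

Assessed value = $348,900 × 0.159 = $55,475.1
Water District: $55,475.1 × 0.0006 = $33.28506
Northam School District: $55,475.1 × 0.01862 = $1,032.946362
Haverlea County: $55,475.1 × 0.00488 = $270.718488
City of Vance City: $55,475.1 × 0.01 = $554.751
Marlowe Township: $55,475.1 × 0.00448 = $248.528448
Total = $2,140.229358

$2,140.23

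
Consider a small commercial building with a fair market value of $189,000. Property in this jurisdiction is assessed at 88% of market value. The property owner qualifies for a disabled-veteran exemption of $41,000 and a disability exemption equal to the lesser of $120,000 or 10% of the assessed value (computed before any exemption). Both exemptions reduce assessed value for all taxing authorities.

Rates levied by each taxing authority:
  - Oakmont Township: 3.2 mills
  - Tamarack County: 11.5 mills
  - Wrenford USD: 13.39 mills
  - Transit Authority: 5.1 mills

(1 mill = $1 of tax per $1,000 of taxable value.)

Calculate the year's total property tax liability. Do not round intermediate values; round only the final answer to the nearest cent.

Assessed value = $189,000 × 0.88 = $166,320
Disability exemption = min($120,000, 10% × $166,320) = min($120,000, $16,632) = $16,632 (percentage binds)
Taxable value = $166,320 − $41,000 − $16,632 = $108,688
Oakmont Township: $108,688 × 0.0032 = $347.8016
Tamarack County: $108,688 × 0.0115 = $1,249.912
Wrenford USD: $108,688 × 0.01339 = $1,455.33232
Transit Authority: $108,688 × 0.0051 = $554.3088
Total = $3,607.35472

$3,607.35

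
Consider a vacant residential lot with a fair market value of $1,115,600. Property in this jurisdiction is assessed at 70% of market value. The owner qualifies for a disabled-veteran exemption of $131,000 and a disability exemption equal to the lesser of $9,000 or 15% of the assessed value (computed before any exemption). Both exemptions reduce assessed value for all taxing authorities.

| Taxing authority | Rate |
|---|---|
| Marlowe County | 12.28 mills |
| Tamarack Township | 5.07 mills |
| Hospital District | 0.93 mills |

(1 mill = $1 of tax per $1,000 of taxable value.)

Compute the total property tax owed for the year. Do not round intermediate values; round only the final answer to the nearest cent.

Assessed value = $1,115,600 × 0.7 = $780,920
Disability exemption = min($9,000, 15% × $780,920) = min($9,000, $117,138) = $9,000 (dollar cap binds)
Taxable value = $780,920 − $131,000 − $9,000 = $640,920
Marlowe County: $640,920 × 0.01228 = $7,870.4976
Tamarack Township: $640,920 × 0.00507 = $3,249.4644
Hospital District: $640,920 × 0.00093 = $596.0556
Total = $11,716.0176

$11,716.02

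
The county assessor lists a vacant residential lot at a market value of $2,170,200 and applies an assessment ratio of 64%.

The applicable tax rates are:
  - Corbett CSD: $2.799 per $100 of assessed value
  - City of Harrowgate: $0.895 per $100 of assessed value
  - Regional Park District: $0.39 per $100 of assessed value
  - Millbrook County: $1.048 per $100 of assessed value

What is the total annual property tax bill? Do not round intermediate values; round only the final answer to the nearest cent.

$71,279.78

Assessed value = $2,170,200 × 0.64 = $1,388,928
Corbett CSD: $1,388,928 × 0.02799 = $38,876.09472
City of Harrowgate: $1,388,928 × 0.00895 = $12,430.9056
Regional Park District: $1,388,928 × 0.0039 = $5,416.8192
Millbrook County: $1,388,928 × 0.01048 = $14,555.96544
Total = $38,876.09472 + $12,430.9056 + $5,416.8192 + $14,555.96544 = $71,279.78496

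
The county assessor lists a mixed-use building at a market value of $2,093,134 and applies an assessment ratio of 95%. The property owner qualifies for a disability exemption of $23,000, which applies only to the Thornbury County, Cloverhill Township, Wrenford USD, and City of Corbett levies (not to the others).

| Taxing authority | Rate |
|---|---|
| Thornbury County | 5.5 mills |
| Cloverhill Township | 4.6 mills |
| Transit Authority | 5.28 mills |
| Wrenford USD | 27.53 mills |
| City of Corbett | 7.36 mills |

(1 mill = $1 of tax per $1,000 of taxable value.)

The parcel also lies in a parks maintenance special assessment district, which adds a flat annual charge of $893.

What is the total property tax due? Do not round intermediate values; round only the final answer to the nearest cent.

$99,818.98

Assessed value = $2,093,134 × 0.95 = $1,988,477.3
Thornbury County: ($1,988,477.3 − $23,000) × 0.0055 = $1,965,477.3 × 0.0055 = $10,810.12515
Cloverhill Township: ($1,988,477.3 − $23,000) × 0.0046 = $1,965,477.3 × 0.0046 = $9,041.19558
Transit Authority: $1,988,477.3 × 0.00528 = $10,499.160144
Wrenford USD: ($1,988,477.3 − $23,000) × 0.02753 = $1,965,477.3 × 0.02753 = $54,109.590069
City of Corbett: ($1,988,477.3 − $23,000) × 0.00736 = $1,965,477.3 × 0.00736 = $14,465.912928
Levies subtotal = $98,925.983871
Total = $98,925.983871 + $893 = $99,818.983871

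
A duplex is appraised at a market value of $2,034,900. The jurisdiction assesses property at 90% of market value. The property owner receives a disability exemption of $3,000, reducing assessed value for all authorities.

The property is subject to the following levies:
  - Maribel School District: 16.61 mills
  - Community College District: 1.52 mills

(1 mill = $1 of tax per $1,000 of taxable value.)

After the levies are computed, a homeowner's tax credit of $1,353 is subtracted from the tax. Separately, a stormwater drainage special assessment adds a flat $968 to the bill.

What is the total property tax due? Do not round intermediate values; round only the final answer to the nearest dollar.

$32,764

Assessed value = $2,034,900 × 0.9 = $1,831,410
Taxable value = $1,831,410 − $3,000 = $1,828,410
Maribel School District: $1,828,410 × 0.01661 = $30,369.8901
Community College District: $1,828,410 × 0.00152 = $2,779.1832
Levies subtotal = $33,149.0733
After credit = $33,149.0733 − $1,353 = $31,796.0733
Total = $31,796.0733 + $968 = $32,764.0733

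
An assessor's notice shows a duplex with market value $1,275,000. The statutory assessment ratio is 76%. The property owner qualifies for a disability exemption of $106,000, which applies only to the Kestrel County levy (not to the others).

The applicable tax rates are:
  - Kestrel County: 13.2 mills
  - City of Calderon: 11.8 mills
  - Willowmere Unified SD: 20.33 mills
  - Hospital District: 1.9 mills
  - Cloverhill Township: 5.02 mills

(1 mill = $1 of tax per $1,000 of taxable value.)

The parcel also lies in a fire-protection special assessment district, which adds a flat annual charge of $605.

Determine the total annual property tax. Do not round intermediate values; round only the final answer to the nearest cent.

$49,836.05

Assessed value = $1,275,000 × 0.76 = $969,000
Kestrel County: ($969,000 − $106,000) × 0.0132 = $863,000 × 0.0132 = $11,391.6
City of Calderon: $969,000 × 0.0118 = $11,434.2
Willowmere Unified SD: $969,000 × 0.02033 = $19,699.77
Hospital District: $969,000 × 0.0019 = $1,841.1
Cloverhill Township: $969,000 × 0.00502 = $4,864.38
Levies subtotal = $49,231.05
Total = $49,231.05 + $605 = $49,836.05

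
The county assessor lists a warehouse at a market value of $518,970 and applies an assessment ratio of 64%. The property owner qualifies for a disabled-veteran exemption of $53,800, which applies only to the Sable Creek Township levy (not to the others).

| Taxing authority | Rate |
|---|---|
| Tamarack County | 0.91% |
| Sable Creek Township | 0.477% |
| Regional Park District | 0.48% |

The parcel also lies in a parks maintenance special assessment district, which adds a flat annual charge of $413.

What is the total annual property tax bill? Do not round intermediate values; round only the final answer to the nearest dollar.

Assessed value = $518,970 × 0.64 = $332,140.8
Tamarack County: $332,140.8 × 0.0091 = $3,022.48128
Sable Creek Township: ($332,140.8 − $53,800) × 0.00477 = $278,340.8 × 0.00477 = $1,327.685616
Regional Park District: $332,140.8 × 0.0048 = $1,594.27584
Levies subtotal = $5,944.442736
Total = $5,944.442736 + $413 = $6,357.442736

$6,357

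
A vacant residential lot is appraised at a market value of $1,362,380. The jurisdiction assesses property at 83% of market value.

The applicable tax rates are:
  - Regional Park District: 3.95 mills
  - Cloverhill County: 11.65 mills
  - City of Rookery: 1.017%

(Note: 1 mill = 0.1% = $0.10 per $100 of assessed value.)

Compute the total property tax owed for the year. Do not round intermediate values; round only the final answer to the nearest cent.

Assessed value = $1,362,380 × 0.83 = $1,130,775.4
Regional Park District: $1,130,775.4 × 0.00395 = $4,466.56283
Cloverhill County: $1,130,775.4 × 0.01165 = $13,173.53341
City of Rookery: $1,130,775.4 × 0.01017 = $11,499.985818
Total = $29,140.082058

$29,140.08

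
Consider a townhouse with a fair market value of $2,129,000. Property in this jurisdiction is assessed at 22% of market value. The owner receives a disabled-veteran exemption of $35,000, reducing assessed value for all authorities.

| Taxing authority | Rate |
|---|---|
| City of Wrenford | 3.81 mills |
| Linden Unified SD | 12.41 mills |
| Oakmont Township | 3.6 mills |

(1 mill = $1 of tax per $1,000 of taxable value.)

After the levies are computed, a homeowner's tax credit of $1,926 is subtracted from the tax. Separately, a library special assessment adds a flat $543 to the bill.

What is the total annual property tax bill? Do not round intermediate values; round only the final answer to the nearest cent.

Assessed value = $2,129,000 × 0.22 = $468,380
Taxable value = $468,380 − $35,000 = $433,380
City of Wrenford: $433,380 × 0.00381 = $1,651.1778
Linden Unified SD: $433,380 × 0.01241 = $5,378.2458
Oakmont Township: $433,380 × 0.0036 = $1,560.168
Levies subtotal = $8,589.5916
After credit = $8,589.5916 − $1,926 = $6,663.5916
Total = $6,663.5916 + $543 = $7,206.5916

$7,206.59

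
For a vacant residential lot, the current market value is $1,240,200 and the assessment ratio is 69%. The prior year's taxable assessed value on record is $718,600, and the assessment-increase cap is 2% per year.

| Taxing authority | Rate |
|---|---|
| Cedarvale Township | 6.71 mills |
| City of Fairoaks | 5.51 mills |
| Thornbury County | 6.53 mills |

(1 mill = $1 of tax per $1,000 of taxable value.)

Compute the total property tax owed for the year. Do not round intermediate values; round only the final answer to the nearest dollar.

Uncapped assessed value = $1,240,200 × 0.69 = $855,738
Cap limit = $718,600 × 1.02 = $732,972
Taxable assessed value = min($855,738, $732,972) = $732,972 (cap binds)
Cedarvale Township: $732,972 × 0.00671 = $4,918.24212
City of Fairoaks: $732,972 × 0.00551 = $4,038.67572
Thornbury County: $732,972 × 0.00653 = $4,786.30716
Total = $13,743.225

$13,743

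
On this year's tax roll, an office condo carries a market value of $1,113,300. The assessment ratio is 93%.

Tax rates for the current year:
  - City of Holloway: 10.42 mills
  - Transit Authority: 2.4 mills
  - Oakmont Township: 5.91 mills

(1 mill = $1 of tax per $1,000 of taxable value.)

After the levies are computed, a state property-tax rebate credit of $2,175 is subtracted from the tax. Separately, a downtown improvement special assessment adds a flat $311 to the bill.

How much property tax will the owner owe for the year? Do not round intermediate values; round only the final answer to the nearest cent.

Assessed value = $1,113,300 × 0.93 = $1,035,369
City of Holloway: $1,035,369 × 0.01042 = $10,788.54498
Transit Authority: $1,035,369 × 0.0024 = $2,484.8856
Oakmont Township: $1,035,369 × 0.00591 = $6,119.03079
Levies subtotal = $19,392.46137
After credit = $19,392.46137 − $2,175 = $17,217.46137
Total = $17,217.46137 + $311 = $17,528.46137

$17,528.46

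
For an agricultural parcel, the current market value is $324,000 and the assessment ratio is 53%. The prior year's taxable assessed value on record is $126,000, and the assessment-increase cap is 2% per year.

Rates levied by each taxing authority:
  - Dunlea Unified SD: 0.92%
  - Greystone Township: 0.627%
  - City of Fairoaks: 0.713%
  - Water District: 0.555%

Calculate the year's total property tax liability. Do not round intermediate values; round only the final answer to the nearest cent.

$3,617.84

Uncapped assessed value = $324,000 × 0.53 = $171,720
Cap limit = $126,000 × 1.02 = $128,520
Taxable assessed value = min($171,720, $128,520) = $128,520 (cap binds)
Dunlea Unified SD: $128,520 × 0.0092 = $1,182.384
Greystone Township: $128,520 × 0.00627 = $805.8204
City of Fairoaks: $128,520 × 0.00713 = $916.3476
Water District: $128,520 × 0.00555 = $713.286
Total = $3,617.838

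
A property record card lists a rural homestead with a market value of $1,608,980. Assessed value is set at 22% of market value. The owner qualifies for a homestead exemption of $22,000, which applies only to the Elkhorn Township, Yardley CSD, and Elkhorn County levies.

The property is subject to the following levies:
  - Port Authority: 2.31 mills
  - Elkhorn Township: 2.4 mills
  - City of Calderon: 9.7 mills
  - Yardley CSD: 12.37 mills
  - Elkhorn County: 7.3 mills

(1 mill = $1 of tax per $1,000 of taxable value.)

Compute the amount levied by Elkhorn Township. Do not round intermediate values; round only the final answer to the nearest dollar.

$797

Assessed value = $1,608,980 × 0.22 = $353,975.6
Elkhorn Township taxable value = $353,975.6 − $22,000 = $331,975.6
Elkhorn Township levy = $331,975.6 × 0.0024 = $796.74144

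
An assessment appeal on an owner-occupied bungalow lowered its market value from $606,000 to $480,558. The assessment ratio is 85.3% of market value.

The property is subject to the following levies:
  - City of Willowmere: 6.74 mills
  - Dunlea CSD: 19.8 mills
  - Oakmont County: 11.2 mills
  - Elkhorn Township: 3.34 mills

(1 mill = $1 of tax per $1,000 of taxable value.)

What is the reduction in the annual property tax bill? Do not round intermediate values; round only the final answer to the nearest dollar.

$4,396

Old assessed value = $606,000 × 0.853 = $516,918
New assessed value = $480,558 × 0.853 = $409,915.974
Combined rate = 0.00674 + 0.0198 + 0.0112 + 0.00334 = 0.04108
Old tax = $516,918 × 0.04108 = $21,234.99144
New tax = $409,915.974 × 0.04108 = $16,839.34821192
Reduction = $21,234.99144 − $16,839.34821192 = $4,395.64322808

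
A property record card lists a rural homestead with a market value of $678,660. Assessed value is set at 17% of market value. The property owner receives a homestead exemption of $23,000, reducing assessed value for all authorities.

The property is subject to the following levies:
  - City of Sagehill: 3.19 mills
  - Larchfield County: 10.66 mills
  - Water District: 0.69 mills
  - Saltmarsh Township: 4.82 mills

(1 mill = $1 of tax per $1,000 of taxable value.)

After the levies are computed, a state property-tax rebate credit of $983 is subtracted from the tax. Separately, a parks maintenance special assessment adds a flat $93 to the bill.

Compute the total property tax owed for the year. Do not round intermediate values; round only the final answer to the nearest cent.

$898.33

Assessed value = $678,660 × 0.17 = $115,372.2
Taxable value = $115,372.2 − $23,000 = $92,372.2
City of Sagehill: $92,372.2 × 0.00319 = $294.667318
Larchfield County: $92,372.2 × 0.01066 = $984.687652
Water District: $92,372.2 × 0.00069 = $63.736818
Saltmarsh Township: $92,372.2 × 0.00482 = $445.234004
Levies subtotal = $1,788.325792
After credit = $1,788.325792 − $983 = $805.325792
Total = $805.325792 + $93 = $898.325792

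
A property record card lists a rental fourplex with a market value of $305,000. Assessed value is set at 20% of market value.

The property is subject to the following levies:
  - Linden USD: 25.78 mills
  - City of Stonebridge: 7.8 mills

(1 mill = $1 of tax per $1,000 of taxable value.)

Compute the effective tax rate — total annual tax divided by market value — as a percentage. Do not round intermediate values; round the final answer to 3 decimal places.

Assessed value = $305,000 × 0.2 = $61,000
Linden USD: $61,000 × 0.02578 = $1,572.58
City of Stonebridge: $61,000 × 0.0078 = $475.8
Total tax = $2,048.38
Effective rate = $2,048.38 ÷ $305,000 = 0.672% of market value

0.672%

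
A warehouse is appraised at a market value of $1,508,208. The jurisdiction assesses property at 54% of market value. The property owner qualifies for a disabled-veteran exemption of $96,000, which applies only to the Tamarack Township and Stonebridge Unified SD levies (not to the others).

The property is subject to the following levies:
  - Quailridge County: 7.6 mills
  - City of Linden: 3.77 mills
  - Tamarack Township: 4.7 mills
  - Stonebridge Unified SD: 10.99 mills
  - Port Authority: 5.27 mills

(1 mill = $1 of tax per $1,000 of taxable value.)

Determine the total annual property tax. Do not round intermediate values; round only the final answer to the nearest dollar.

$24,824

Assessed value = $1,508,208 × 0.54 = $814,432.32
Quailridge County: $814,432.32 × 0.0076 = $6,189.685632
City of Linden: $814,432.32 × 0.00377 = $3,070.4098464
Tamarack Township: ($814,432.32 − $96,000) × 0.0047 = $718,432.32 × 0.0047 = $3,376.631904
Stonebridge Unified SD: ($814,432.32 − $96,000) × 0.01099 = $718,432.32 × 0.01099 = $7,895.5711968
Port Authority: $814,432.32 × 0.00527 = $4,292.0583264
Total = $24,824.3569056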